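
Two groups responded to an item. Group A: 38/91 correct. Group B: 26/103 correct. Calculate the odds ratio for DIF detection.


Odds_A = 38/53 = 0.717
Odds_B = 26/77 = 0.3377
OR = Odds_A / Odds_B = 0.717 / 0.3377
Exactly, OR = (38 * 77) / (53 * 26) = 2926 / 1378
OR = 2.1234

2.1234


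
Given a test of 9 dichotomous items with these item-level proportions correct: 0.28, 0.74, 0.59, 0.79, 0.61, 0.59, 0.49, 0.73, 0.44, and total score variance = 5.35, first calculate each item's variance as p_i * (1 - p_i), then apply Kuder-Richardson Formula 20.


For each item, compute p_i * q_i:
  Item 1: 0.28 * 0.72 = 0.2016
  Item 2: 0.74 * 0.26 = 0.1924
  Item 3: 0.59 * 0.41 = 0.2419
  Item 4: 0.79 * 0.21 = 0.1659
  Item 5: 0.61 * 0.39 = 0.2379
  Item 6: 0.59 * 0.41 = 0.2419
  Item 7: 0.49 * 0.51 = 0.2499
  Item 8: 0.73 * 0.27 = 0.1971
  Item 9: 0.44 * 0.56 = 0.2464
Sum(p_i * q_i) = 0.2016 + 0.1924 + 0.2419 + 0.1659 + 0.2379 + 0.2419 + 0.2499 + 0.1971 + 0.2464 = 1.975
KR-20 = (k/(k-1)) * (1 - Sum(p_i*q_i) / Var_total)
= (9/8) * (1 - 1.975/5.35)
= 1.125 * 0.6308
KR-20 = 0.7097

0.7097


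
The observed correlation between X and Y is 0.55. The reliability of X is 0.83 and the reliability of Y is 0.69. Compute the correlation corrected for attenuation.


r_corrected = rxy / sqrt(rxx * ryy)
= 0.55 / sqrt(0.83 * 0.69)
= 0.55 / sqrt(0.5727)
= 0.55 / 0.756769
r_corrected = 0.7268

0.7268


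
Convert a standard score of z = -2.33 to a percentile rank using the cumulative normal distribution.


CDF(z) = 0.5 * (1 + erf(z/sqrt(2)))
erf(-1.6476) = -0.9802
CDF = 0.0099
Percentile rank = 0.0099 * 100 = 0.99

0.99


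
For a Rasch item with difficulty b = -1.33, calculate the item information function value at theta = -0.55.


P = 1/(1+exp(-(-0.55--1.33))) = 0.6857
I = P*(1-P) = 0.6857 * 0.3143
I = 0.2155

0.2155


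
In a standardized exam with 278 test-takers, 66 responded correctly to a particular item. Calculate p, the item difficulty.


Item difficulty p = number correct / total examinees
p = 66 / 278
p = 0.2374

0.2374


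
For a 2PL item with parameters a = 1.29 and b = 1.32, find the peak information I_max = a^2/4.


For 2PL, max info at theta = b = 1.32
I_max = a^2 / 4 = 1.29^2 / 4
= 1.6641 / 4
I_max = 0.416

0.416


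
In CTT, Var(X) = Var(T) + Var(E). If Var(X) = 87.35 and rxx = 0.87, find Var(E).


var_true = rxx * var_obs = 0.87 * 87.35 = 75.9945
var_error = var_obs - var_true
var_error = 87.35 - 75.9945
var_error = 11.3555

11.3555


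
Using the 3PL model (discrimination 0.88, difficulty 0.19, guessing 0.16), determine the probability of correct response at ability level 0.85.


logit = 0.88*(0.85 - 0.19) = 0.5808
P* = 1/(1 + exp(-0.5808)) = 0.6413
P = 0.16 + (1 - 0.16) * 0.6413
P = 0.6987

0.6987


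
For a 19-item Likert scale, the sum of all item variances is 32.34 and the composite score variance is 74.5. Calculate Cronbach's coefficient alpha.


alpha = (k/(k-1)) * (1 - sum(si^2)/s_total^2)
= (19/18) * (1 - 32.34/74.5)
alpha = 0.5973

0.5973


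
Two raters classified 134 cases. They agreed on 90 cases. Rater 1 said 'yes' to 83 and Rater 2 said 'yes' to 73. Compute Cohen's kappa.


P_o = 90/134 = 0.671642
P_e = (83*73 + 51*61) / 17956 = 0.510693
kappa = (P_o - P_e) / (1 - P_e)
kappa = (0.671642 - 0.510693) / (1 - 0.510693)
kappa = 0.3289

0.3289


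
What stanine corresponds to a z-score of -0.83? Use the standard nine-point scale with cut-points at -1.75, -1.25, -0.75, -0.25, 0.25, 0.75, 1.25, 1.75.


Stanine boundaries: [-1.75, -1.25, -0.75, -0.25, 0.25, 0.75, 1.25, 1.75]
z = -0.83
Check each boundary:
  z >= -1.75 -> could be stanine 2
  z >= -1.25 -> could be stanine 3
  z < -0.75
  z < -0.25
  z < 0.25
  z < 0.75
  z < 1.25
  z < 1.75
Highest qualifying boundary gives stanine = 3

3


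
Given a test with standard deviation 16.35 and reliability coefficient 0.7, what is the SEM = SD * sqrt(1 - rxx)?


SEM = SD * sqrt(1 - rxx)
SEM = 16.35 * sqrt(1 - 0.7)
SEM = 16.35 * sqrt(0.3) = 16.35 * 0.547723
SEM = 8.9553

8.9553


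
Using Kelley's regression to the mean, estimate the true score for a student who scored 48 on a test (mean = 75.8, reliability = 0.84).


T_est = rxx * X + (1 - rxx) * mean
T_est = 0.84 * 48 + 0.16 * 75.8
T_est = 40.32 + 12.128
T_est = 52.448

52.448


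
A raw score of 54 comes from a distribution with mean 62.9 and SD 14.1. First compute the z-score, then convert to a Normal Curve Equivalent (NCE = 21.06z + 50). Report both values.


z = (X - mean) / SD = (54 - 62.9) / 14.1
z = -8.9 / 14.1
z = -0.6312
NCE = NCE = 21.06z + 50
Carry z at full precision (z = -8.9 / 14.1) into the conversion:
NCE = 21.06 * (-8.9 / 14.1) + 50 = -187.434 / 14.1 + 50
NCE = -13.2932 + 50
NCE = 36.7068

36.7068


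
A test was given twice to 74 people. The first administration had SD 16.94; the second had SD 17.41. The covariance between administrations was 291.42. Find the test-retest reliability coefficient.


r = cov(X,Y) / (SD_X * SD_Y)
r = 291.42 / (16.94 * 17.41)
r = 291.42 / 294.9254
r = 0.9881

0.9881


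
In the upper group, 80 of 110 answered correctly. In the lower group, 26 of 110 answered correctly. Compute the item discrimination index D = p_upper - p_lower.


p_upper = 80/110 = 0.7273
p_lower = 26/110 = 0.2364
D = 0.7273 - 0.2364 = 0.4909

0.4909


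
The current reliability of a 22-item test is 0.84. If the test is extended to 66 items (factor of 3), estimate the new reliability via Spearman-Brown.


r_new = (n * rxx) / (1 + (n-1) * rxx)
r_new = (3 * 0.84) / (1 + 2 * 0.84)
r_new = 2.52 / 2.68
r_new = 0.9403

0.9403


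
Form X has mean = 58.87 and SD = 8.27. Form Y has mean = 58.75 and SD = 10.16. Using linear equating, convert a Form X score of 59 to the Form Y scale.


slope = SD_Y / SD_X = 10.16 / 8.27 ~ 1.2285
intercept = mean_Y - slope * mean_X = 58.75 - (10.16 / 8.27) * 58.87 ~ -13.574
Y = slope * X + intercept. To avoid rounding drift from the rounded slope/intercept, evaluate the equivalent form Y = mean_Y + SD_Y * (X - mean_X) / SD_X at full precision:
Y = 58.75 + 10.16 * (59 - 58.87) / 8.27
Y = 58.75 + 10.16 * 0.13 / 8.27
Y = 58.75 + 1.3208 / 8.27
Y = 58.75 + 0.1597
Y = 58.9097

58.9097


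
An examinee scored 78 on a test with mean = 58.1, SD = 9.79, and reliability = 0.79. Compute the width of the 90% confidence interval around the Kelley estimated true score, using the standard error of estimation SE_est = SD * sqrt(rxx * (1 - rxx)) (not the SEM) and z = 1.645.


True score estimate = 0.79*78 + 0.21*58.1 = 73.821
SE_est = SD * sqrt(rxx * (1 - rxx)) = 9.79 * sqrt(0.79 * 0.21) = 9.79 * sqrt(0.1659) = 3.987548
CI = T_est +/- z * SE_est, so width = 2 * z * SE_est = 2 * 1.645 * 3.987548
Width = 13.119

13.119


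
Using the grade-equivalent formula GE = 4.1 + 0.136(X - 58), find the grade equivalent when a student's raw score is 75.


raw - median = 75 - 58 = 17
slope * diff = 0.136 * 17 = 2.312
GE = 4.1 + 2.312
GE = 6.412

6.412


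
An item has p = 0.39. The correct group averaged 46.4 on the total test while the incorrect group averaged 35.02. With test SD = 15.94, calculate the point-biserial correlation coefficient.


q = 1 - p = 0.61
rpb = ((M1 - M0) / SD) * sqrt(p * q)
rpb = ((46.4 - 35.02) / 15.94) * sqrt(0.39 * 0.61)
rpb = 0.3482

0.3482


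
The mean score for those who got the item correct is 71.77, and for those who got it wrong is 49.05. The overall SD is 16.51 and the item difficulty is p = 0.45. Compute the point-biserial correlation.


q = 1 - p = 0.55
rpb = ((M1 - M0) / SD) * sqrt(p * q)
rpb = ((71.77 - 49.05) / 16.51) * sqrt(0.45 * 0.55)
rpb = 0.6846

0.6846


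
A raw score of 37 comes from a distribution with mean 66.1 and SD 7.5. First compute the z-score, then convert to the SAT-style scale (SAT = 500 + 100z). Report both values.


z = (X - mean) / SD = (37 - 66.1) / 7.5
z = -29.1 / 7.5
z = -3.88
SAT-scale = SAT = 500 + 100z
Carry z at full precision (z = -29.1 / 7.5) into the conversion:
SAT-scale = 500 + 100 * (-29.1 / 7.5) = 500 + -2910 / 7.5
SAT-scale = 500 + -388.0
SAT-scale = 112.0

112.0


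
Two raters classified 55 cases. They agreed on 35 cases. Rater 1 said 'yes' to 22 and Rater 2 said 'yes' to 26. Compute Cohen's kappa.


P_o = 35/55 = 0.636364
P_e = (22*26 + 33*29) / 3025 = 0.505455
kappa = (P_o - P_e) / (1 - P_e)
kappa = (0.636364 - 0.505455) / (1 - 0.505455)
kappa = 0.2647

0.2647


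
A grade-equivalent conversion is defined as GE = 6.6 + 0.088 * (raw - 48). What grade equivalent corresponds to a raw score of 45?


raw - median = 45 - 48 = -3
slope * diff = 0.088 * -3 = -0.264
GE = 6.6 + -0.264
GE = 6.336

6.336


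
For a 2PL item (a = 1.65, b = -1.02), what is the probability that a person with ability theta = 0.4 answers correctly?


a*(theta - b) = 1.65 * (0.4 - -1.02) = 2.343
exp(-2.343) = 0.096
P = 1 / (1 + 0.096)
P = 0.9124

0.9124


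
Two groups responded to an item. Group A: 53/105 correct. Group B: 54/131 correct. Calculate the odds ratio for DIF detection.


Odds_A = 53/52 = 1.0192
Odds_B = 54/77 = 0.7013
OR = Odds_A / Odds_B = 1.0192 / 0.7013
Exactly, OR = (53 * 77) / (52 * 54) = 4081 / 2808
OR = 1.4533

1.4533


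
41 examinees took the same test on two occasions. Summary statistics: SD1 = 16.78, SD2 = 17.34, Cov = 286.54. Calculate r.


r = cov(X,Y) / (SD_X * SD_Y)
r = 286.54 / (16.78 * 17.34)
r = 286.54 / 290.9652
r = 0.9848

0.9848


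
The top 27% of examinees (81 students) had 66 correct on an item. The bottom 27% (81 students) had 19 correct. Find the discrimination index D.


p_upper = 66/81 = 0.8148
p_lower = 19/81 = 0.2346
D = 0.8148 - 0.2346 = 0.5802

0.5802


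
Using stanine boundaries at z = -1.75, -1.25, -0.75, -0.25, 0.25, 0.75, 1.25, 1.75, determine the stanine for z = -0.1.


Stanine boundaries: [-1.75, -1.25, -0.75, -0.25, 0.25, 0.75, 1.25, 1.75]
z = -0.1
Check each boundary:
  z >= -1.75 -> could be stanine 2
  z >= -1.25 -> could be stanine 3
  z >= -0.75 -> could be stanine 4
  z >= -0.25 -> could be stanine 5
  z < 0.25
  z < 0.75
  z < 1.25
  z < 1.75
Highest qualifying boundary gives stanine = 5

5


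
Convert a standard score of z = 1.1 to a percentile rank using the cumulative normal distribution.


CDF(z) = 0.5 * (1 + erf(z/sqrt(2)))
erf(0.7778) = 0.7287
CDF = 0.8643
Percentile rank = 0.8643 * 100 = 86.43

86.43


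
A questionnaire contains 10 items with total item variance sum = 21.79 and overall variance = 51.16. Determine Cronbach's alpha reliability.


alpha = (k/(k-1)) * (1 - sum(si^2)/s_total^2)
= (10/9) * (1 - 21.79/51.16)
alpha = 0.6379

0.6379


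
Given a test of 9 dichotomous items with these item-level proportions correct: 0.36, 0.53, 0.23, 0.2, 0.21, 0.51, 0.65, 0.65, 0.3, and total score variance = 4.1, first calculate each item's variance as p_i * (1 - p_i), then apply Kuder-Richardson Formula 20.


For each item, compute p_i * q_i:
  Item 1: 0.36 * 0.64 = 0.2304
  Item 2: 0.53 * 0.47 = 0.2491
  Item 3: 0.23 * 0.77 = 0.1771
  Item 4: 0.2 * 0.8 = 0.16
  Item 5: 0.21 * 0.79 = 0.1659
  Item 6: 0.51 * 0.49 = 0.2499
  Item 7: 0.65 * 0.35 = 0.2275
  Item 8: 0.65 * 0.35 = 0.2275
  Item 9: 0.3 * 0.7 = 0.21
Sum(p_i * q_i) = 0.2304 + 0.2491 + 0.1771 + 0.16 + 0.1659 + 0.2499 + 0.2275 + 0.2275 + 0.21 = 1.8974
KR-20 = (k/(k-1)) * (1 - Sum(p_i*q_i) / Var_total)
= (9/8) * (1 - 1.8974/4.1)
= 1.125 * 0.5372
KR-20 = 0.6044

0.6044


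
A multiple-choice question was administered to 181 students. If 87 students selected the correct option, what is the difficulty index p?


Item difficulty p = number correct / total examinees
p = 87 / 181
p = 0.4807

0.4807


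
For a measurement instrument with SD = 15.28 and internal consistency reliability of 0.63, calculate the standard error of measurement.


SEM = SD * sqrt(1 - rxx)
SEM = 15.28 * sqrt(1 - 0.63)
SEM = 15.28 * sqrt(0.37) = 15.28 * 0.608276
SEM = 9.2945

9.2945


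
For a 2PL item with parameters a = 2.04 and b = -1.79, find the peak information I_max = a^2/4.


For 2PL, max info at theta = b = -1.79
I_max = a^2 / 4 = 2.04^2 / 4
= 4.1616 / 4
I_max = 1.0404

1.0404


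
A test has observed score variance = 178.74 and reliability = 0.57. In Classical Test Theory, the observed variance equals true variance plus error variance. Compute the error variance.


var_true = rxx * var_obs = 0.57 * 178.74 = 101.8818
var_error = var_obs - var_true
var_error = 178.74 - 101.8818
var_error = 76.8582

76.8582


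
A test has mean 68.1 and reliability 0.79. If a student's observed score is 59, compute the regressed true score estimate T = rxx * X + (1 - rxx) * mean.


T_est = rxx * X + (1 - rxx) * mean
T_est = 0.79 * 59 + 0.21 * 68.1
T_est = 46.61 + 14.301
T_est = 60.911

60.911


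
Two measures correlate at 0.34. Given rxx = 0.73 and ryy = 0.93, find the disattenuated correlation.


r_corrected = rxy / sqrt(rxx * ryy)
= 0.34 / sqrt(0.73 * 0.93)
= 0.34 / sqrt(0.6789)
= 0.34 / 0.823954
r_corrected = 0.4126

0.4126


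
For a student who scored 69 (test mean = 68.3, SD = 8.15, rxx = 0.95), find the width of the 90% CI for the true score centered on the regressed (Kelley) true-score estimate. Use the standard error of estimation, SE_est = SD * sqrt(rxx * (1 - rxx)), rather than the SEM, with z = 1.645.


True score estimate = 0.95*69 + 0.05*68.3 = 68.965
SE_est = SD * sqrt(rxx * (1 - rxx)) = 8.15 * sqrt(0.95 * 0.05) = 8.15 * sqrt(0.0475) = 1.776251
CI = T_est +/- z * SE_est, so width = 2 * z * SE_est = 2 * 1.645 * 1.776251
Width = 5.8439

5.8439


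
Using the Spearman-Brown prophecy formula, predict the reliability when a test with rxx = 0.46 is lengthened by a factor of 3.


r_new = (n * rxx) / (1 + (n-1) * rxx)
r_new = (3 * 0.46) / (1 + 2 * 0.46)
r_new = 1.38 / 1.92
r_new = 0.7188

0.7188


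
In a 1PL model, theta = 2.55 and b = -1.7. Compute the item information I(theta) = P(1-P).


P = 1/(1+exp(-(2.55--1.7))) = 0.9859
I = P*(1-P) = 0.9859 * 0.0141
I = 0.0139

0.0139


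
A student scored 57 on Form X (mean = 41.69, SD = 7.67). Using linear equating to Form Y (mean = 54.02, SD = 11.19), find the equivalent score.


slope = SD_Y / SD_X = 11.19 / 7.67 ~ 1.4589
intercept = mean_Y - slope * mean_X = 54.02 - (11.19 / 7.67) * 41.69 ~ -6.8028
Y = slope * X + intercept. To avoid rounding drift from the rounded slope/intercept, evaluate the equivalent form Y = mean_Y + SD_Y * (X - mean_X) / SD_X at full precision:
Y = 54.02 + 11.19 * (57 - 41.69) / 7.67
Y = 54.02 + 11.19 * 15.31 / 7.67
Y = 54.02 + 171.3189 / 7.67
Y = 54.02 + 22.3362
Y = 76.3562

76.3562


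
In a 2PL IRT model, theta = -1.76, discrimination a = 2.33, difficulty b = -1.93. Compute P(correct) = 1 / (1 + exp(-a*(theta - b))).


a*(theta - b) = 2.33 * (-1.76 - -1.93) = 0.3961
exp(-0.3961) = 0.6729
P = 1 / (1 + 0.6729)
P = 0.5978

0.5978


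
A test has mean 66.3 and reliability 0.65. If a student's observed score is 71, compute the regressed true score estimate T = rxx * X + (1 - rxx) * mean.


T_est = rxx * X + (1 - rxx) * mean
T_est = 0.65 * 71 + 0.35 * 66.3
T_est = 46.15 + 23.205
T_est = 69.355

69.355


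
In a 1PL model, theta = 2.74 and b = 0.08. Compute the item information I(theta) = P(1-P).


P = 1/(1+exp(-(2.74-0.08))) = 0.9346
I = P*(1-P) = 0.9346 * 0.0654
I = 0.0611

0.0611


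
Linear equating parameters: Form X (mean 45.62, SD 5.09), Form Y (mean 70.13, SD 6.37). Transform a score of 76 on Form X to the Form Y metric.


slope = SD_Y / SD_X = 6.37 / 5.09 ~ 1.2515
intercept = mean_Y - slope * mean_X = 70.13 - (6.37 / 5.09) * 45.62 ~ 13.0378
Y = slope * X + intercept. To avoid rounding drift from the rounded slope/intercept, evaluate the equivalent form Y = mean_Y + SD_Y * (X - mean_X) / SD_X at full precision:
Y = 70.13 + 6.37 * (76 - 45.62) / 5.09
Y = 70.13 + 6.37 * 30.38 / 5.09
Y = 70.13 + 193.5206 / 5.09
Y = 70.13 + 38.0198
Y = 108.1498

108.1498


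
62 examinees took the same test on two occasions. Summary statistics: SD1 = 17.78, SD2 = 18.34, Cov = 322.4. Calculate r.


r = cov(X,Y) / (SD_X * SD_Y)
r = 322.4 / (17.78 * 18.34)
r = 322.4 / 326.0852
r = 0.9887

0.9887


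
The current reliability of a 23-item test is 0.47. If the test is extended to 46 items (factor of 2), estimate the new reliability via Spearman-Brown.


r_new = (n * rxx) / (1 + (n-1) * rxx)
r_new = (2 * 0.47) / (1 + 1 * 0.47)
r_new = 0.94 / 1.47
r_new = 0.6395

0.6395


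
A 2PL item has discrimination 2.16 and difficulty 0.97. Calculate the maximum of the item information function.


For 2PL, max info at theta = b = 0.97
I_max = a^2 / 4 = 2.16^2 / 4
= 4.6656 / 4
I_max = 1.1664

1.1664


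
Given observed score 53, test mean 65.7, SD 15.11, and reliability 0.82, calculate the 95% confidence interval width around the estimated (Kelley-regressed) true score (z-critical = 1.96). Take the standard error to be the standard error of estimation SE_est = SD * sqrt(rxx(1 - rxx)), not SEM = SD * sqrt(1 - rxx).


True score estimate = 0.82*53 + 0.18*65.7 = 55.286
SE_est = SD * sqrt(rxx * (1 - rxx)) = 15.11 * sqrt(0.82 * 0.18) = 15.11 * sqrt(0.1476) = 5.805072
CI = T_est +/- z * SE_est, so width = 2 * z * SE_est = 2 * 1.96 * 5.805072
Width = 22.7559

22.7559


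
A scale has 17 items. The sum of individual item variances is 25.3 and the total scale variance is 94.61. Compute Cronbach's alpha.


alpha = (k/(k-1)) * (1 - sum(si^2)/s_total^2)
= (17/16) * (1 - 25.3/94.61)
alpha = 0.7784

0.7784


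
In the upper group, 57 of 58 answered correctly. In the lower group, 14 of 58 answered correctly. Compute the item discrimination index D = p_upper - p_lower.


p_upper = 57/58 = 0.9828
p_lower = 14/58 = 0.2414
D = 0.9828 - 0.2414 = 0.7414

0.7414


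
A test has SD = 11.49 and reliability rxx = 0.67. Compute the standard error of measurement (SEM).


SEM = SD * sqrt(1 - rxx)
SEM = 11.49 * sqrt(1 - 0.67)
SEM = 11.49 * sqrt(0.33) = 11.49 * 0.574456
SEM = 6.6005

6.6005


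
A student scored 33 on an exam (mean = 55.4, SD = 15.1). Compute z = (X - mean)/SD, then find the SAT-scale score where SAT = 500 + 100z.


z = (X - mean) / SD = (33 - 55.4) / 15.1
z = -22.4 / 15.1
z = -1.4834
SAT-scale = SAT = 500 + 100z
Carry z at full precision (z = -22.4 / 15.1) into the conversion:
SAT-scale = 500 + 100 * (-22.4 / 15.1) = 500 + -2240 / 15.1
SAT-scale = 500 + -148.3444
SAT-scale = 351.6556

351.6556


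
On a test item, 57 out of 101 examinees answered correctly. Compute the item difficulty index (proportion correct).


Item difficulty p = number correct / total examinees
p = 57 / 101
p = 0.5644

0.5644


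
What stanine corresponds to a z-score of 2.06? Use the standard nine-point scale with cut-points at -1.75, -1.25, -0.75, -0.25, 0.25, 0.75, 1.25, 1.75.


Stanine boundaries: [-1.75, -1.25, -0.75, -0.25, 0.25, 0.75, 1.25, 1.75]
z = 2.06
Check each boundary:
  z >= -1.75 -> could be stanine 2
  z >= -1.25 -> could be stanine 3
  z >= -0.75 -> could be stanine 4
  z >= -0.25 -> could be stanine 5
  z >= 0.25 -> could be stanine 6
  z >= 0.75 -> could be stanine 7
  z >= 1.25 -> could be stanine 8
  z >= 1.75 -> could be stanine 9
Highest qualifying boundary gives stanine = 9

9


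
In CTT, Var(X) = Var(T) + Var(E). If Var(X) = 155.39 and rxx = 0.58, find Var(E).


var_true = rxx * var_obs = 0.58 * 155.39 = 90.1262
var_error = var_obs - var_true
var_error = 155.39 - 90.1262
var_error = 65.2638

65.2638


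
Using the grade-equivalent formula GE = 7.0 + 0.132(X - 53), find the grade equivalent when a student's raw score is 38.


raw - median = 38 - 53 = -15
slope * diff = 0.132 * -15 = -1.98
GE = 7.0 + -1.98
GE = 5.02

5.02


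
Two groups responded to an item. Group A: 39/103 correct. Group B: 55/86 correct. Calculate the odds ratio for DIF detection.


Odds_A = 39/64 = 0.6094
Odds_B = 55/31 = 1.7742
OR = Odds_A / Odds_B = 0.6094 / 1.7742
Exactly, OR = (39 * 31) / (64 * 55) = 1209 / 3520
OR = 0.3435

0.3435


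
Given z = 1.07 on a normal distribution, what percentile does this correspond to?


CDF(z) = 0.5 * (1 + erf(z/sqrt(2)))
erf(0.7566) = 0.7154
CDF = 0.8577
Percentile rank = 0.8577 * 100 = 85.77

85.77


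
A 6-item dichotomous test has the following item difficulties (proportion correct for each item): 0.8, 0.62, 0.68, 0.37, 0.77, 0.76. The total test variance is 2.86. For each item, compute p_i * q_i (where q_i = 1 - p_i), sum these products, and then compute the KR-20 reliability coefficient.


For each item, compute p_i * q_i:
  Item 1: 0.8 * 0.2 = 0.16
  Item 2: 0.62 * 0.38 = 0.2356
  Item 3: 0.68 * 0.32 = 0.2176
  Item 4: 0.37 * 0.63 = 0.2331
  Item 5: 0.77 * 0.23 = 0.1771
  Item 6: 0.76 * 0.24 = 0.1824
Sum(p_i * q_i) = 0.16 + 0.2356 + 0.2176 + 0.2331 + 0.1771 + 0.1824 = 1.2058
KR-20 = (k/(k-1)) * (1 - Sum(p_i*q_i) / Var_total)
= (6/5) * (1 - 1.2058/2.86)
= 1.2 * 0.5784
KR-20 = 0.6941

0.6941


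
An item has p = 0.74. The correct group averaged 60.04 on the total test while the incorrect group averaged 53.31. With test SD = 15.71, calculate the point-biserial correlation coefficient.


q = 1 - p = 0.26
rpb = ((M1 - M0) / SD) * sqrt(p * q)
rpb = ((60.04 - 53.31) / 15.71) * sqrt(0.74 * 0.26)
rpb = 0.1879

0.1879


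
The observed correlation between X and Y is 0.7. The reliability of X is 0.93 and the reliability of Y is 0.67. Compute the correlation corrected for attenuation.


r_corrected = rxy / sqrt(rxx * ryy)
= 0.7 / sqrt(0.93 * 0.67)
= 0.7 / sqrt(0.6231)
= 0.7 / 0.789367
r_corrected = 0.8868

0.8868


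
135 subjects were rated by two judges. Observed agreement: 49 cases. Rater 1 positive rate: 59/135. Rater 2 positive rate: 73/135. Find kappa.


P_o = 49/135 = 0.362963
P_e = (59*73 + 76*62) / 18225 = 0.49487
kappa = (P_o - P_e) / (1 - P_e)
kappa = (0.362963 - 0.49487) / (1 - 0.49487)
kappa = -0.2611

-0.2611


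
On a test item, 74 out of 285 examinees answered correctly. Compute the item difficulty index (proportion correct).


Item difficulty p = number correct / total examinees
p = 74 / 285
p = 0.2596

0.2596


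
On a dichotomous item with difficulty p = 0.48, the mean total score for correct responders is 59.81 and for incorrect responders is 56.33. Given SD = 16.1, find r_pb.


q = 1 - p = 0.52
rpb = ((M1 - M0) / SD) * sqrt(p * q)
rpb = ((59.81 - 56.33) / 16.1) * sqrt(0.48 * 0.52)
rpb = 0.108

0.108


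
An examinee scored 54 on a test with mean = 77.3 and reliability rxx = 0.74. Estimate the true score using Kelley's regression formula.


T_est = rxx * X + (1 - rxx) * mean
T_est = 0.74 * 54 + 0.26 * 77.3
T_est = 39.96 + 20.098
T_est = 60.058

60.058


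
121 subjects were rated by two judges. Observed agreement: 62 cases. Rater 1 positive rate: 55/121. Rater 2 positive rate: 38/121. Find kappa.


P_o = 62/121 = 0.512397
P_e = (55*38 + 66*83) / 14641 = 0.516905
kappa = (P_o - P_e) / (1 - P_e)
kappa = (0.512397 - 0.516905) / (1 - 0.516905)
kappa = -0.0093

-0.0093


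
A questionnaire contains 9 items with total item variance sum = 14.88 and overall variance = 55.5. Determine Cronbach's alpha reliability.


alpha = (k/(k-1)) * (1 - sum(si^2)/s_total^2)
= (9/8) * (1 - 14.88/55.5)
alpha = 0.8234

0.8234


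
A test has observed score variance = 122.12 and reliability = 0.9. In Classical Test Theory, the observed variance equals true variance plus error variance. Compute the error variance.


var_true = rxx * var_obs = 0.9 * 122.12 = 109.908
var_error = var_obs - var_true
var_error = 122.12 - 109.908
var_error = 12.212

12.212


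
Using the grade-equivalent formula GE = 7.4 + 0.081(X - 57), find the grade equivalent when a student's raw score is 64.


raw - median = 64 - 57 = 7
slope * diff = 0.081 * 7 = 0.567
GE = 7.4 + 0.567
GE = 7.967

7.967


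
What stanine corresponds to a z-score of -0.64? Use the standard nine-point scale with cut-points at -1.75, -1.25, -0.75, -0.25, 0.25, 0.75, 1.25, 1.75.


Stanine boundaries: [-1.75, -1.25, -0.75, -0.25, 0.25, 0.75, 1.25, 1.75]
z = -0.64
Check each boundary:
  z >= -1.75 -> could be stanine 2
  z >= -1.25 -> could be stanine 3
  z >= -0.75 -> could be stanine 4
  z < -0.25
  z < 0.25
  z < 0.75
  z < 1.25
  z < 1.75
Highest qualifying boundary gives stanine = 4

4


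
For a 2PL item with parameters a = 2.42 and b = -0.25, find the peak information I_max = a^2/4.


For 2PL, max info at theta = b = -0.25
I_max = a^2 / 4 = 2.42^2 / 4
= 5.8564 / 4
I_max = 1.4641

1.4641


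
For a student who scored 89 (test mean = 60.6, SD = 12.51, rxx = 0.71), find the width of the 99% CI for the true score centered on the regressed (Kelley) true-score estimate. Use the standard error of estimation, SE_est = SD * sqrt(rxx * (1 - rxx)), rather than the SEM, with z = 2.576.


True score estimate = 0.71*89 + 0.29*60.6 = 80.764
SE_est = SD * sqrt(rxx * (1 - rxx)) = 12.51 * sqrt(0.71 * 0.29) = 12.51 * sqrt(0.2059) = 5.676563
CI = T_est +/- z * SE_est, so width = 2 * z * SE_est = 2 * 2.576 * 5.676563
Width = 29.2457

29.2457


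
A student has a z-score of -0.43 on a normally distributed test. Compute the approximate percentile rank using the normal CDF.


CDF(z) = 0.5 * (1 + erf(z/sqrt(2)))
erf(-0.3041) = -0.3328
CDF = 0.3336
Percentile rank = 0.3336 * 100 = 33.36

33.36


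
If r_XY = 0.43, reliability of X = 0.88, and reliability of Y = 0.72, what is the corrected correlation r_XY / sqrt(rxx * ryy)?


r_corrected = rxy / sqrt(rxx * ryy)
= 0.43 / sqrt(0.88 * 0.72)
= 0.43 / sqrt(0.6336)
= 0.43 / 0.79599
r_corrected = 0.5402

0.5402


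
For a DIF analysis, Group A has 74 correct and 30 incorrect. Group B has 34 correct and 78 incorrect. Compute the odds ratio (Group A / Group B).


Odds_A = 74/30 = 2.4667
Odds_B = 34/78 = 0.4359
OR = Odds_A / Odds_B = 2.4667 / 0.4359
Exactly, OR = (74 * 78) / (30 * 34) = 5772 / 1020
OR = 5.6588

5.6588


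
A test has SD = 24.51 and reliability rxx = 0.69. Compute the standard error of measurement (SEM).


SEM = SD * sqrt(1 - rxx)
SEM = 24.51 * sqrt(1 - 0.69)
SEM = 24.51 * sqrt(0.31) = 24.51 * 0.556776
SEM = 13.6466

13.6466


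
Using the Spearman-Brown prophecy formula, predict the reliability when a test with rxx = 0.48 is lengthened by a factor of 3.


r_new = (n * rxx) / (1 + (n-1) * rxx)
r_new = (3 * 0.48) / (1 + 2 * 0.48)
r_new = 1.44 / 1.96
r_new = 0.7347

0.7347


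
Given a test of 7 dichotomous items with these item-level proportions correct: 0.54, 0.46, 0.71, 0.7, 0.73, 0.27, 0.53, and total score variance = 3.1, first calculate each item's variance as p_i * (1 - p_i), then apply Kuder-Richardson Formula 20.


For each item, compute p_i * q_i:
  Item 1: 0.54 * 0.46 = 0.2484
  Item 2: 0.46 * 0.54 = 0.2484
  Item 3: 0.71 * 0.29 = 0.2059
  Item 4: 0.7 * 0.3 = 0.21
  Item 5: 0.73 * 0.27 = 0.1971
  Item 6: 0.27 * 0.73 = 0.1971
  Item 7: 0.53 * 0.47 = 0.2491
Sum(p_i * q_i) = 0.2484 + 0.2484 + 0.2059 + 0.21 + 0.1971 + 0.1971 + 0.2491 = 1.556
KR-20 = (k/(k-1)) * (1 - Sum(p_i*q_i) / Var_total)
= (7/6) * (1 - 1.556/3.1)
= 1.1667 * 0.4981
KR-20 = 0.5811

0.5811


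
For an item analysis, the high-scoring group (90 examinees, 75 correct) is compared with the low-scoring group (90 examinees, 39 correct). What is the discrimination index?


p_upper = 75/90 = 0.8333
p_lower = 39/90 = 0.4333
D = 0.8333 - 0.4333 = 0.4

0.4


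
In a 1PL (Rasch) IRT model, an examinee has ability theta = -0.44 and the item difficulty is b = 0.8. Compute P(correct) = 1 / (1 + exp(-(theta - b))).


theta - b = -0.44 - 0.8 = -1.24
exp(-(theta - b)) = exp(1.24) = 3.4556
P = 1 / (1 + 3.4556)
P = 0.2244

0.2244


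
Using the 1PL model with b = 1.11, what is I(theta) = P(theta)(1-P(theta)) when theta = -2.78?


P = 1/(1+exp(-(-2.78-1.11))) = 0.02
I = P*(1-P) = 0.02 * 0.98
I = 0.0196

0.0196


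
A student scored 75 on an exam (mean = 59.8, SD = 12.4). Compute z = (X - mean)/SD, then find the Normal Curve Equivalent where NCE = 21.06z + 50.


z = (X - mean) / SD = (75 - 59.8) / 12.4
z = 15.2 / 12.4
z = 1.2258
NCE = NCE = 21.06z + 50
Carry z at full precision (z = 15.2 / 12.4) into the conversion:
NCE = 21.06 * (15.2 / 12.4) + 50 = 320.112 / 12.4 + 50
NCE = 25.8155 + 50
NCE = 75.8155

75.8155


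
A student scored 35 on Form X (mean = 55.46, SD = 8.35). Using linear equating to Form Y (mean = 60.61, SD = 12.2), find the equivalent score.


slope = SD_Y / SD_X = 12.2 / 8.35 ~ 1.4611
intercept = mean_Y - slope * mean_X = 60.61 - (12.2 / 8.35) * 55.46 ~ -20.4214
Y = slope * X + intercept. To avoid rounding drift from the rounded slope/intercept, evaluate the equivalent form Y = mean_Y + SD_Y * (X - mean_X) / SD_X at full precision:
Y = 60.61 + 12.2 * (35 - 55.46) / 8.35
Y = 60.61 - 12.2 * 20.46 / 8.35
Y = 60.61 - 249.612 / 8.35
Y = 60.61 - 29.8937
Y = 30.7163

30.7163


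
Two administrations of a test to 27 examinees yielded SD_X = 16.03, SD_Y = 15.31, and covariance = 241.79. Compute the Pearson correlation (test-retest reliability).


r = cov(X,Y) / (SD_X * SD_Y)
r = 241.79 / (16.03 * 15.31)
r = 241.79 / 245.4193
r = 0.9852

0.9852


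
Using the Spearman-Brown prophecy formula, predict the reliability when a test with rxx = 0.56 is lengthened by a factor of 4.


r_new = (n * rxx) / (1 + (n-1) * rxx)
r_new = (4 * 0.56) / (1 + 3 * 0.56)
r_new = 2.24 / 2.68
r_new = 0.8358

0.8358


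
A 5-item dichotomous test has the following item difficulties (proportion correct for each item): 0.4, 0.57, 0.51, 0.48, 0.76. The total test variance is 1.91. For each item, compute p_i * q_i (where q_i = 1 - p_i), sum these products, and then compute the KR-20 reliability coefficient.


For each item, compute p_i * q_i:
  Item 1: 0.4 * 0.6 = 0.24
  Item 2: 0.57 * 0.43 = 0.2451
  Item 3: 0.51 * 0.49 = 0.2499
  Item 4: 0.48 * 0.52 = 0.2496
  Item 5: 0.76 * 0.24 = 0.1824
Sum(p_i * q_i) = 0.24 + 0.2451 + 0.2499 + 0.2496 + 0.1824 = 1.167
KR-20 = (k/(k-1)) * (1 - Sum(p_i*q_i) / Var_total)
= (5/4) * (1 - 1.167/1.91)
= 1.25 * 0.389
KR-20 = 0.4863

0.4863


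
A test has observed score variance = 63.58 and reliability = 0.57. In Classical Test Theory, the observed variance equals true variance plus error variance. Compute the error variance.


var_true = rxx * var_obs = 0.57 * 63.58 = 36.2406
var_error = var_obs - var_true
var_error = 63.58 - 36.2406
var_error = 27.3394

27.3394


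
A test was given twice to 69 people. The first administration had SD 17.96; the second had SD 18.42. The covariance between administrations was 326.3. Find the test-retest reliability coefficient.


r = cov(X,Y) / (SD_X * SD_Y)
r = 326.3 / (17.96 * 18.42)
r = 326.3 / 330.8232
r = 0.9863

0.9863


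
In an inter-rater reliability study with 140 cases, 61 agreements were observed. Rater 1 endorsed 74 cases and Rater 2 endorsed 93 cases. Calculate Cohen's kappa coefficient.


P_o = 61/140 = 0.435714
P_e = (74*93 + 66*47) / 19600 = 0.509388
kappa = (P_o - P_e) / (1 - P_e)
kappa = (0.435714 - 0.509388) / (1 - 0.509388)
kappa = -0.1502

-0.1502


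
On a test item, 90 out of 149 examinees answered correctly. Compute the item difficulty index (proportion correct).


Item difficulty p = number correct / total examinees
p = 90 / 149
p = 0.604

0.604


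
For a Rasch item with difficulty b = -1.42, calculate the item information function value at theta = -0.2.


P = 1/(1+exp(-(-0.2--1.42))) = 0.7721
I = P*(1-P) = 0.7721 * 0.2279
I = 0.176

0.176


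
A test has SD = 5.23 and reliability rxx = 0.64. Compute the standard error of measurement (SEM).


SEM = SD * sqrt(1 - rxx)
SEM = 5.23 * sqrt(1 - 0.64)
SEM = 5.23 * sqrt(0.36) = 5.23 * 0.6
SEM = 3.138

3.138


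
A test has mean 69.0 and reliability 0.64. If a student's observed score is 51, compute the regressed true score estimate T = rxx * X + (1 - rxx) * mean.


T_est = rxx * X + (1 - rxx) * mean
T_est = 0.64 * 51 + 0.36 * 69.0
T_est = 32.64 + 24.84
T_est = 57.48

57.48


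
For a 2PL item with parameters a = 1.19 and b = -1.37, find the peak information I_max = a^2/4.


For 2PL, max info at theta = b = -1.37
I_max = a^2 / 4 = 1.19^2 / 4
= 1.4161 / 4
I_max = 0.354

0.354


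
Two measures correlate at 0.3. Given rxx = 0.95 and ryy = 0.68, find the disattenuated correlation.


r_corrected = rxy / sqrt(rxx * ryy)
= 0.3 / sqrt(0.95 * 0.68)
= 0.3 / sqrt(0.646)
= 0.3 / 0.803741
r_corrected = 0.3733

0.3733


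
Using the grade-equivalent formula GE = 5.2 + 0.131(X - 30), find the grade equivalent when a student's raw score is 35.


raw - median = 35 - 30 = 5
slope * diff = 0.131 * 5 = 0.655
GE = 5.2 + 0.655
GE = 5.855

5.855


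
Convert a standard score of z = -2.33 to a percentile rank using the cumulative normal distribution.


CDF(z) = 0.5 * (1 + erf(z/sqrt(2)))
erf(-1.6476) = -0.9802
CDF = 0.0099
Percentile rank = 0.0099 * 100 = 0.99

0.99


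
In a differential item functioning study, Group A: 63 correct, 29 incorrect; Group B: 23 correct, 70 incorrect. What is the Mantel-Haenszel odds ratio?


Odds_A = 63/29 = 2.1724
Odds_B = 23/70 = 0.3286
OR = Odds_A / Odds_B = 2.1724 / 0.3286
Exactly, OR = (63 * 70) / (29 * 23) = 4410 / 667
OR = 6.6117

6.6117


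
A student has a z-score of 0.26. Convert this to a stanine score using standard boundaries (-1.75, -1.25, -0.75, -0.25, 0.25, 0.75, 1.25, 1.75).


Stanine boundaries: [-1.75, -1.25, -0.75, -0.25, 0.25, 0.75, 1.25, 1.75]
z = 0.26
Check each boundary:
  z >= -1.75 -> could be stanine 2
  z >= -1.25 -> could be stanine 3
  z >= -0.75 -> could be stanine 4
  z >= -0.25 -> could be stanine 5
  z >= 0.25 -> could be stanine 6
  z < 0.75
  z < 1.25
  z < 1.75
Highest qualifying boundary gives stanine = 6

6


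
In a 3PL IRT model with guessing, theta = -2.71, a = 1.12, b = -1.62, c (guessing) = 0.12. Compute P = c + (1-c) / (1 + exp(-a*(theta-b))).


logit = 1.12*(-2.71 - -1.62) = -1.2208
P* = 1/(1 + exp(--1.2208)) = 0.2278
P = 0.12 + (1 - 0.12) * 0.2278
P = 0.3205

0.3205


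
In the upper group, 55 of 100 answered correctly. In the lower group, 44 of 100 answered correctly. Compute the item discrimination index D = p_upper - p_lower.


p_upper = 55/100 = 0.55
p_lower = 44/100 = 0.44
D = 0.55 - 0.44 = 0.11

0.11


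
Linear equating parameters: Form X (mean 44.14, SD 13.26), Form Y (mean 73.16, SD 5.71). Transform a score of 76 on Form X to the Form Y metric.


slope = SD_Y / SD_X = 5.71 / 13.26 ~ 0.4306
intercept = mean_Y - slope * mean_X = 73.16 - (5.71 / 13.26) * 44.14 ~ 54.1525
Y = slope * X + intercept. To avoid rounding drift from the rounded slope/intercept, evaluate the equivalent form Y = mean_Y + SD_Y * (X - mean_X) / SD_X at full precision:
Y = 73.16 + 5.71 * (76 - 44.14) / 13.26
Y = 73.16 + 5.71 * 31.86 / 13.26
Y = 73.16 + 181.9206 / 13.26
Y = 73.16 + 13.7195
Y = 86.8795

86.8795


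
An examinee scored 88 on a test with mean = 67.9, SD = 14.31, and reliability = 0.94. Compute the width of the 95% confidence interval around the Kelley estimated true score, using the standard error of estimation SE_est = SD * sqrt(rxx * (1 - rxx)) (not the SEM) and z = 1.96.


True score estimate = 0.94*88 + 0.06*67.9 = 86.794
SE_est = SD * sqrt(rxx * (1 - rxx)) = 14.31 * sqrt(0.94 * 0.06) = 14.31 * sqrt(0.0564) = 3.398437
CI = T_est +/- z * SE_est, so width = 2 * z * SE_est = 2 * 1.96 * 3.398437
Width = 13.3219

13.3219


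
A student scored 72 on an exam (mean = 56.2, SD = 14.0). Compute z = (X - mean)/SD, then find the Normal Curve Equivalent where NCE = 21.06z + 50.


z = (X - mean) / SD = (72 - 56.2) / 14.0
z = 15.8 / 14.0
z = 1.1286
NCE = NCE = 21.06z + 50
Carry z at full precision (z = 15.8 / 14.0) into the conversion:
NCE = 21.06 * (15.8 / 14.0) + 50 = 332.748 / 14.0 + 50
NCE = 23.7677 + 50
NCE = 73.7677

73.7677


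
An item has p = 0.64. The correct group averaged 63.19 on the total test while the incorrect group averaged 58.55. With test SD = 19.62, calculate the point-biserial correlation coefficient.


q = 1 - p = 0.36
rpb = ((M1 - M0) / SD) * sqrt(p * q)
rpb = ((63.19 - 58.55) / 19.62) * sqrt(0.64 * 0.36)
rpb = 0.1135

0.1135


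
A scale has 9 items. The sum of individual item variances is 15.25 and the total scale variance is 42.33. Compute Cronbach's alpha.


alpha = (k/(k-1)) * (1 - sum(si^2)/s_total^2)
= (9/8) * (1 - 15.25/42.33)
alpha = 0.7197

0.7197


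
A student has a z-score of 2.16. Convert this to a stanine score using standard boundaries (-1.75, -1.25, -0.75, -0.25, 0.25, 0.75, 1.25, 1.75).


Stanine boundaries: [-1.75, -1.25, -0.75, -0.25, 0.25, 0.75, 1.25, 1.75]
z = 2.16
Check each boundary:
  z >= -1.75 -> could be stanine 2
  z >= -1.25 -> could be stanine 3
  z >= -0.75 -> could be stanine 4
  z >= -0.25 -> could be stanine 5
  z >= 0.25 -> could be stanine 6
  z >= 0.75 -> could be stanine 7
  z >= 1.25 -> could be stanine 8
  z >= 1.75 -> could be stanine 9
Highest qualifying boundary gives stanine = 9

9


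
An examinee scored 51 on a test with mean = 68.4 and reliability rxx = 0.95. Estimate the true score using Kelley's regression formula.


T_est = rxx * X + (1 - rxx) * mean
T_est = 0.95 * 51 + 0.05 * 68.4
T_est = 48.45 + 3.42
T_est = 51.87

51.87


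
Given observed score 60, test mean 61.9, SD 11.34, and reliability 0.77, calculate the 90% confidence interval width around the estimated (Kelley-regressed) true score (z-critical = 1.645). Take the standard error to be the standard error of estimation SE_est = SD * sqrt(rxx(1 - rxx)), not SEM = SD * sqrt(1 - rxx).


True score estimate = 0.77*60 + 0.23*61.9 = 60.437
SE_est = SD * sqrt(rxx * (1 - rxx)) = 11.34 * sqrt(0.77 * 0.23) = 11.34 * sqrt(0.1771) = 4.772241
CI = T_est +/- z * SE_est, so width = 2 * z * SE_est = 2 * 1.645 * 4.772241
Width = 15.7007

15.7007


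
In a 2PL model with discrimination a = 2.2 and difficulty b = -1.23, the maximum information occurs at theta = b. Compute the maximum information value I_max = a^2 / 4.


For 2PL, max info at theta = b = -1.23
I_max = a^2 / 4 = 2.2^2 / 4
= 4.84 / 4
I_max = 1.21

1.21


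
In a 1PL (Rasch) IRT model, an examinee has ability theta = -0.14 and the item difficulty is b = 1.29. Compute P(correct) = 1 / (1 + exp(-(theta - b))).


theta - b = -0.14 - 1.29 = -1.43
exp(-(theta - b)) = exp(1.43) = 4.1787
P = 1 / (1 + 4.1787)
P = 0.1931

0.1931


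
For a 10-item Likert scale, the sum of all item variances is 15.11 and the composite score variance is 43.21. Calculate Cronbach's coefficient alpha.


alpha = (k/(k-1)) * (1 - sum(si^2)/s_total^2)
= (10/9) * (1 - 15.11/43.21)
alpha = 0.7226

0.7226


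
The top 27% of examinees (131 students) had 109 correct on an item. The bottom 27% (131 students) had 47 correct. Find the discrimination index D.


p_upper = 109/131 = 0.8321
p_lower = 47/131 = 0.3588
D = 0.8321 - 0.3588 = 0.4733

0.4733


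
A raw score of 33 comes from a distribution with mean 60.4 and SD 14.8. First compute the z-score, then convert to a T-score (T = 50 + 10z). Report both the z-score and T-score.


z = (X - mean) / SD = (33 - 60.4) / 14.8
z = -27.4 / 14.8
z = -1.8514
T-score = T = 50 + 10z
Carry z at full precision (z = -27.4 / 14.8) into the conversion:
T-score = 50 + 10 * (-27.4 / 14.8) = 50 + -274 / 14.8
T-score = 50 + -18.5135
T-score = 31.4865

31.4865


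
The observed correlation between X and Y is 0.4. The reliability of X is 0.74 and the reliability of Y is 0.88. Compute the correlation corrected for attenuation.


r_corrected = rxy / sqrt(rxx * ryy)
= 0.4 / sqrt(0.74 * 0.88)
= 0.4 / sqrt(0.6512)
= 0.4 / 0.80697
r_corrected = 0.4957

0.4957


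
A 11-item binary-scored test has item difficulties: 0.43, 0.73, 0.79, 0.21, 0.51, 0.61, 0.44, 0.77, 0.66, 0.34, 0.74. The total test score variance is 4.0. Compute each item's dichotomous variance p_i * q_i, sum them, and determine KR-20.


For each item, compute p_i * q_i:
  Item 1: 0.43 * 0.57 = 0.2451
  Item 2: 0.73 * 0.27 = 0.1971
  Item 3: 0.79 * 0.21 = 0.1659
  Item 4: 0.21 * 0.79 = 0.1659
  Item 5: 0.51 * 0.49 = 0.2499
  Item 6: 0.61 * 0.39 = 0.2379
  Item 7: 0.44 * 0.56 = 0.2464
  Item 8: 0.77 * 0.23 = 0.1771
  Item 9: 0.66 * 0.34 = 0.2244
  Item 10: 0.34 * 0.66 = 0.2244
  Item 11: 0.74 * 0.26 = 0.1924
Sum(p_i * q_i) = 0.2451 + 0.1971 + 0.1659 + 0.1659 + 0.2499 + 0.2379 + 0.2464 + 0.1771 + 0.2244 + 0.2244 + 0.1924 = 2.3265
KR-20 = (k/(k-1)) * (1 - Sum(p_i*q_i) / Var_total)
= (11/10) * (1 - 2.3265/4.0)
= 1.1 * 0.4184
KR-20 = 0.4602

0.4602
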